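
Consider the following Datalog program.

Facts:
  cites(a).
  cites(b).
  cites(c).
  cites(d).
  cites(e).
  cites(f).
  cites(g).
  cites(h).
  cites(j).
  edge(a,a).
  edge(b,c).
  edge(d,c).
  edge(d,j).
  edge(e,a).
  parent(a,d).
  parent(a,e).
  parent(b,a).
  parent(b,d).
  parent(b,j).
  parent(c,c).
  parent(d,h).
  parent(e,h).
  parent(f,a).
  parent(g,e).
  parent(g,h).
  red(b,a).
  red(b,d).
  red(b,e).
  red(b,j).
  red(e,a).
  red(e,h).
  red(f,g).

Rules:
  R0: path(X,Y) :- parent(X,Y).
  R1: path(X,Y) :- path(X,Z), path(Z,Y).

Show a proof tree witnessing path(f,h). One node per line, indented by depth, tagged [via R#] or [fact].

round 1: derive path(a,d) via R0 from parent(a,d)
round 1: derive path(a,e) via R0 from parent(a,e)
round 1: derive path(b,a) via R0 from parent(b,a)
round 1: derive path(b,d) via R0 from parent(b,d)
round 1: derive path(b,j) via R0 from parent(b,j)
round 1: derive path(c,c) via R0 from parent(c,c)
round 1: derive path(d,h) via R0 from parent(d,h)
round 1: derive path(e,h) via R0 from parent(e,h)
round 1: derive path(f,a) via R0 from parent(f,a)
round 1: derive path(g,e) via R0 from parent(g,e)
round 1: derive path(g,h) via R0 from parent(g,h)
round 2: derive path(a,h) via R1 from path(a,d), path(d,h)
round 2: derive path(b,e) via R1 from path(b,a), path(a,e)
round 2: derive path(b,h) via R1 from path(b,d), path(d,h)
round 2: derive path(f,d) via R1 from path(f,a), path(a,d)
round 2: derive path(f,e) via R1 from path(f,a), path(a,e)
round 3: derive path(f,h) via R1 from path(f,a), path(a,h)

path(f,h)  [via R1]
  path(f,a)  [via R0]
    parent(f,a)  [fact]
  path(a,h)  [via R1]
    path(a,d)  [via R0]
      parent(a,d)  [fact]
    path(d,h)  [via R0]
      parent(d,h)  [fact]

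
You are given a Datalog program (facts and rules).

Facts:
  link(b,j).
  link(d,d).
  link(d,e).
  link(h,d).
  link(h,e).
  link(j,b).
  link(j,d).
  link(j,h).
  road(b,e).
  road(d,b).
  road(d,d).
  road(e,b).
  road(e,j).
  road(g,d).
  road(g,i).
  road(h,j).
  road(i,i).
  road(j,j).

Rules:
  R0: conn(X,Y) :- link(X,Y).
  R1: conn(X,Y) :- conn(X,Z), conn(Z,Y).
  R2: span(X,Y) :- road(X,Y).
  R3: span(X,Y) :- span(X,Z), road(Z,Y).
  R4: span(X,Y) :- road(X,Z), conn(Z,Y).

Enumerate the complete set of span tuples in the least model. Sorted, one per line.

round 1: derive conn(b,j) via R0 from link(b,j)
round 1: derive conn(d,d) via R0 from link(d,d)
round 1: derive conn(d,e) via R0 from link(d,e)
round 1: derive conn(h,d) via R0 from link(h,d)
round 1: derive conn(h,e) via R0 from link(h,e)
round 1: derive conn(j,b) via R0 from link(j,b)
round 1: derive conn(j,d) via R0 from link(j,d)
round 1: derive conn(j,h) via R0 from link(j,h)
round 1: derive span(b,e) via R2 from road(b,e)
round 1: derive span(d,b) via R2 from road(d,b)
round 1: derive span(d,d) via R2 from road(d,d)
round 1: derive span(e,b) via R2 from road(e,b)
round 1: derive span(e,j) via R2 from road(e,j)
round 1: derive span(g,d) via R2 from road(g,d)
round 1: derive span(g,i) via R2 from road(g,i)
round 1: derive span(h,j) via R2 from road(h,j)
round 1: derive span(i,i) via R2 from road(i,i)
round 1: derive span(j,j) via R2 from road(j,j)
round 2: derive conn(b,b) via R1 from conn(b,j), conn(j,b)
round 2: derive conn(b,d) via R1 from conn(b,j), conn(j,d)
round 2: derive conn(b,h) via R1 from conn(b,j), conn(j,h)
round 2: derive conn(j,e) via R1 from conn(j,d), conn(d,e)
round 2: derive conn(j,j) via R1 from conn(j,b), conn(b,j)
round 2: derive span(b,b) via R3 from span(b,e), road(e,b)
round 2: derive span(b,j) via R3 from span(b,e), road(e,j)
round 2: derive span(d,e) via R3 from span(d,b), road(b,e)
round 2: derive span(e,e) via R3 from span(e,b), road(b,e)
round 2: derive span(g,b) via R3 from span(g,d), road(d,b)
round 2: derive span(d,j) via R4 from road(d,b), conn(b,j)
round 2: derive span(e,d) via R4 from road(e,j), conn(j,d)
round 2: derive span(e,h) via R4 from road(e,j), conn(j,h)
round 2: derive span(g,e) via R4 from road(g,d), conn(d,e)
round 2: derive span(h,b) via R4 from road(h,j), conn(j,b)
round 2: derive span(h,d) via R4 from road(h,j), conn(j,d)
round 2: derive span(h,h) via R4 from road(h,j), conn(j,h)
round 2: derive span(j,b) via R4 from road(j,j), conn(j,b)
round 2: derive span(j,d) via R4 from road(j,j), conn(j,d)
round 2: derive span(j,h) via R4 from road(j,j), conn(j,h)
round 3: derive conn(b,e) via R1 from conn(b,d), conn(d,e)
round 3: derive span(g,j) via R3 from span(g,e), road(e,j)
round 3: derive span(h,e) via R3 from span(h,b), road(b,e)
round 3: derive span(j,e) via R3 from span(j,b), road(b,e)
round 3: derive span(d,h) via R4 from road(d,b), conn(b,h)

span(b,b)
span(b,e)
span(b,j)
span(d,b)
span(d,d)
span(d,e)
span(d,h)
span(d,j)
span(e,b)
span(e,d)
span(e,e)
span(e,h)
span(e,j)
span(g,b)
span(g,d)
span(g,e)
span(g,i)
span(g,j)
span(h,b)
span(h,d)
span(h,e)
span(h,h)
span(h,j)
span(i,i)
span(j,b)
span(j,d)
span(j,e)
span(j,h)
span(j,j)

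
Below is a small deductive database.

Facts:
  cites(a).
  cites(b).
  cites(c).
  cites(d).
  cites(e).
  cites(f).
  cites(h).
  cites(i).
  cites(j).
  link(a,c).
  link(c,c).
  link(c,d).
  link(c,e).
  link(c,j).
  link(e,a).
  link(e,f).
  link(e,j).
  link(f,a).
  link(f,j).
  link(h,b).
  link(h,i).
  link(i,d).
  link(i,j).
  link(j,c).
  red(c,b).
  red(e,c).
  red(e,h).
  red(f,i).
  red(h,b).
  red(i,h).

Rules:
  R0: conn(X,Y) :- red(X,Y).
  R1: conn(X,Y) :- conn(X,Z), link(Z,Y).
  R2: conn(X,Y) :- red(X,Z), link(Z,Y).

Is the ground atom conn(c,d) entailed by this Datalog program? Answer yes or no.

round 1: derive conn(c,b) via R0 from red(c,b)
round 1: derive conn(e,c) via R0 from red(e,c)
round 1: derive conn(e,h) via R0 from red(e,h)
round 1: derive conn(f,i) via R0 from red(f,i)
round 1: derive conn(h,b) via R0 from red(h,b)
round 1: derive conn(i,h) via R0 from red(i,h)
round 1: derive conn(e,b) via R2 from red(e,h), link(h,b)
round 1: derive conn(e,d) via R2 from red(e,c), link(c,d)
round 1: derive conn(e,e) via R2 from red(e,c), link(c,e)
round 1: derive conn(e,i) via R2 from red(e,h), link(h,i)
round 1: derive conn(e,j) via R2 from red(e,c), link(c,j)
round 1: derive conn(f,d) via R2 from red(f,i), link(i,d)
round 1: derive conn(f,j) via R2 from red(f,i), link(i,j)
round 1: derive conn(i,b) via R2 from red(i,h), link(h,b)
round 1: derive conn(i,i) via R2 from red(i,h), link(h,i)
round 2: derive conn(e,a) via R1 from conn(e,e), link(e,a)
round 2: derive conn(e,f) via R1 from conn(e,e), link(e,f)
round 2: derive conn(f,c) via R1 from conn(f,j), link(j,c)
round 2: derive conn(i,d) via R1 from conn(i,i), link(i,d)
round 2: derive conn(i,j) via R1 from conn(i,i), link(i,j)
round 3: derive conn(f,e) via R1 from conn(f,c), link(c,e)
round 3: derive conn(i,c) via R1 from conn(i,j), link(j,c)
round 4: derive conn(f,a) via R1 from conn(f,e), link(e,a)
round 4: derive conn(f,f) via R1 from conn(f,e), link(e,f)
round 4: derive conn(i,e) via R1 from conn(i,c), link(c,e)
round 5: derive conn(i,a) via R1 from conn(i,e), link(e,a)
round 5: derive conn(i,f) via R1 from conn(i,e), link(e,f)

no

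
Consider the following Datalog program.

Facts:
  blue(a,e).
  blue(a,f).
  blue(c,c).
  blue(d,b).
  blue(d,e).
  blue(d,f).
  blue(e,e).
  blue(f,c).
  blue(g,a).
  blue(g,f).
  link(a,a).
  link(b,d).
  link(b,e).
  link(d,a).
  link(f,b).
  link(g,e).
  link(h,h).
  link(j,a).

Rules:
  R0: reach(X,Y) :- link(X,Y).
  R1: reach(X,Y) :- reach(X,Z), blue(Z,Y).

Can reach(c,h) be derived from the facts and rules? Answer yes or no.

round 1: derive reach(a,a) via R0 from link(a,a)
round 1: derive reach(b,d) via R0 from link(b,d)
round 1: derive reach(b,e) via R0 from link(b,e)
round 1: derive reach(d,a) via R0 from link(d,a)
round 1: derive reach(f,b) via R0 from link(f,b)
round 1: derive reach(g,e) via R0 from link(g,e)
round 1: derive reach(h,h) via R0 from link(h,h)
round 1: derive reach(j,a) via R0 from link(j,a)
round 2: derive reach(a,e) via R1 from reach(a,a), blue(a,e)
round 2: derive reach(a,f) via R1 from reach(a,a), blue(a,f)
round 2: derive reach(b,b) via R1 from reach(b,d), blue(d,b)
round 2: derive reach(b,f) via R1 from reach(b,d), blue(d,f)
round 2: derive reach(d,e) via R1 from reach(d,a), blue(a,e)
round 2: derive reach(d,f) via R1 from reach(d,a), blue(a,f)
round 2: derive reach(j,e) via R1 from reach(j,a), blue(a,e)
round 2: derive reach(j,f) via R1 from reach(j,a), blue(a,f)
round 3: derive reach(a,c) via R1 from reach(a,f), blue(f,c)
round 3: derive reach(b,c) via R1 from reach(b,f), blue(f,c)
round 3: derive reach(d,c) via R1 from reach(d,f), blue(f,c)
round 3: derive reach(j,c) via R1 from reach(j,f), blue(f,c)

no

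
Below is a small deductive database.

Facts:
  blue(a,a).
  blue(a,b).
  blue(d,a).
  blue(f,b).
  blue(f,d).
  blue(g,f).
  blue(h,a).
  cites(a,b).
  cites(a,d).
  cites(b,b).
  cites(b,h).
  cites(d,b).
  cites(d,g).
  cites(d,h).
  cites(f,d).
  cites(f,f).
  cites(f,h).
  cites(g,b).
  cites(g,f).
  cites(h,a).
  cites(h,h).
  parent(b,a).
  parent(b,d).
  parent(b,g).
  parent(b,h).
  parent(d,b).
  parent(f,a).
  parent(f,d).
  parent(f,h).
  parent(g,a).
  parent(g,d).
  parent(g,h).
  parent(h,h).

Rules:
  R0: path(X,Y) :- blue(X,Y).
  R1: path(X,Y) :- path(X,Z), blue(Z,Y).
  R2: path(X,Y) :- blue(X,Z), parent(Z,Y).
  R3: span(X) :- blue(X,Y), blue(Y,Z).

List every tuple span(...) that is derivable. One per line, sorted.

round 1: derive span(a) via R3 from blue(a,a), blue(a,a)
round 1: derive span(d) via R3 from blue(d,a), blue(a,a)
round 1: derive span(f) via R3 from blue(f,d), blue(d,a)
round 1: derive span(g) via R3 from blue(g,f), blue(f,b)
round 1: derive span(h) via R3 from blue(h,a), blue(a,a)

span(a)
span(d)
span(f)
span(g)
span(h)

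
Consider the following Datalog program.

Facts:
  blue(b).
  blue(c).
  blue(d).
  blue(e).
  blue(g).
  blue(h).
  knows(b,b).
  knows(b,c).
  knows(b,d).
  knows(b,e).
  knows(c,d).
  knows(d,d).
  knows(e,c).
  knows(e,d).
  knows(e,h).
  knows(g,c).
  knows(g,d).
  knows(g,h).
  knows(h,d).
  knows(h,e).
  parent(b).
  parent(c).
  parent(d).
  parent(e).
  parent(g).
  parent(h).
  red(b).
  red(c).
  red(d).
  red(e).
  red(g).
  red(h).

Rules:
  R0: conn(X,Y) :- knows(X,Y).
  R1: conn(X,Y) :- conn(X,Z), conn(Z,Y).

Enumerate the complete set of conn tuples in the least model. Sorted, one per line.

conn(b,b)
conn(b,c)
conn(b,d)
conn(b,e)
conn(b,h)
conn(c,d)
conn(d,d)
conn(e,c)
conn(e,d)
conn(e,e)
conn(e,h)
conn(g,c)
conn(g,d)
conn(g,e)
conn(g,h)
conn(h,c)
conn(h,d)
conn(h,e)
conn(h,h)

round 1: derive conn(b,b) via R0 from knows(b,b)
round 1: derive conn(b,c) via R0 from knows(b,c)
round 1: derive conn(b,d) via R0 from knows(b,d)
round 1: derive conn(b,e) via R0 from knows(b,e)
round 1: derive conn(c,d) via R0 from knows(c,d)
round 1: derive conn(d,d) via R0 from knows(d,d)
round 1: derive conn(e,c) via R0 from knows(e,c)
round 1: derive conn(e,d) via R0 from knows(e,d)
round 1: derive conn(e,h) via R0 from knows(e,h)
round 1: derive conn(g,c) via R0 from knows(g,c)
round 1: derive conn(g,d) via R0 from knows(g,d)
round 1: derive conn(g,h) via R0 from knows(g,h)
round 1: derive conn(h,d) via R0 from knows(h,d)
round 1: derive conn(h,e) via R0 from knows(h,e)
round 2: derive conn(b,h) via R1 from conn(b,e), conn(e,h)
round 2: derive conn(e,e) via R1 from conn(e,h), conn(h,e)
round 2: derive conn(g,e) via R1 from conn(g,h), conn(h,e)
round 2: derive conn(h,c) via R1 from conn(h,e), conn(e,c)
round 2: derive conn(h,h) via R1 from conn(h,e), conn(e,h)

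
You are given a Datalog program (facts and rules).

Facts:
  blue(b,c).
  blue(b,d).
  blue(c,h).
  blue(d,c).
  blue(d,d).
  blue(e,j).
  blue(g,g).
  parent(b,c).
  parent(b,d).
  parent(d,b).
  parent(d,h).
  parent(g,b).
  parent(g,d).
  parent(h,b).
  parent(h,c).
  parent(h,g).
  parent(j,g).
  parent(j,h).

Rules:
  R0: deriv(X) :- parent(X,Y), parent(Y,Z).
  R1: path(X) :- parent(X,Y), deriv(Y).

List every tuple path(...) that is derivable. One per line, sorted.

round 1: derive deriv(b) via R0 from parent(b,d), parent(d,b)
round 1: derive deriv(d) via R0 from parent(d,b), parent(b,c)
round 1: derive deriv(g) via R0 from parent(g,b), parent(b,c)
round 1: derive deriv(h) via R0 from parent(h,b), parent(b,c)
round 1: derive deriv(j) via R0 from parent(j,g), parent(g,b)
round 2: derive path(b) via R1 from parent(b,d), deriv(d)
round 2: derive path(d) via R1 from parent(d,b), deriv(b)
round 2: derive path(g) via R1 from parent(g,b), deriv(b)
round 2: derive path(h) via R1 from parent(h,b), deriv(b)
round 2: derive path(j) via R1 from parent(j,g), deriv(g)

path(b)
path(d)
path(g)
path(h)
path(j)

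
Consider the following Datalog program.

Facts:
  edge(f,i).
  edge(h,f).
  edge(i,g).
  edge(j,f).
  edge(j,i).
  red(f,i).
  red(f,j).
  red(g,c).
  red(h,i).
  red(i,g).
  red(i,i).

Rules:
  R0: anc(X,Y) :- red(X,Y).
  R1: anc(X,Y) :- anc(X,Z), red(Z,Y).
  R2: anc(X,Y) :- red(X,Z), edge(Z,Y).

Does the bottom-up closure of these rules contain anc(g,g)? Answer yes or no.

no

round 1: derive anc(f,i) via R0 from red(f,i)
round 1: derive anc(f,j) via R0 from red(f,j)
round 1: derive anc(g,c) via R0 from red(g,c)
round 1: derive anc(h,i) via R0 from red(h,i)
round 1: derive anc(i,g) via R0 from red(i,g)
round 1: derive anc(i,i) via R0 from red(i,i)
round 1: derive anc(f,f) via R2 from red(f,j), edge(j,f)
round 1: derive anc(f,g) via R2 from red(f,i), edge(i,g)
round 1: derive anc(h,g) via R2 from red(h,i), edge(i,g)
round 2: derive anc(f,c) via R1 from anc(f,g), red(g,c)
round 2: derive anc(h,c) via R1 from anc(h,g), red(g,c)
round 2: derive anc(i,c) via R1 from anc(i,g), red(g,c)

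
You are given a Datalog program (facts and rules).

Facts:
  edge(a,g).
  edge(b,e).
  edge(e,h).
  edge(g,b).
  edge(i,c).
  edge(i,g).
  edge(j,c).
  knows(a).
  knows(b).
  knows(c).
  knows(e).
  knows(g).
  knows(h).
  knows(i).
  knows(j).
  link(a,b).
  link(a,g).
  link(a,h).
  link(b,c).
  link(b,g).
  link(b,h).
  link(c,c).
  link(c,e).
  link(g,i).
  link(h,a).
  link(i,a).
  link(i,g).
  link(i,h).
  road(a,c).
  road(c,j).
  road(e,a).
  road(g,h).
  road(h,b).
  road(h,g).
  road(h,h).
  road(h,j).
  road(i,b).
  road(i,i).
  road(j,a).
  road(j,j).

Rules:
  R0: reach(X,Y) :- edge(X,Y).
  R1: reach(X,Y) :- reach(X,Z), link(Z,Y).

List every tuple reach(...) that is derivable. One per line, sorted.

reach(a,a)
reach(a,b)
reach(a,c)
reach(a,e)
reach(a,g)
reach(a,h)
reach(a,i)
reach(b,e)
reach(e,a)
reach(e,b)
reach(e,c)
reach(e,e)
reach(e,g)
reach(e,h)
reach(e,i)
reach(g,a)
reach(g,b)
reach(g,c)
reach(g,e)
reach(g,g)
reach(g,h)
reach(g,i)
reach(i,a)
reach(i,b)
reach(i,c)
reach(i,e)
reach(i,g)
reach(i,h)
reach(i,i)
reach(j,c)
reach(j,e)

round 1: derive reach(a,g) via R0 from edge(a,g)
round 1: derive reach(b,e) via R0 from edge(b,e)
round 1: derive reach(e,h) via R0 from edge(e,h)
round 1: derive reach(g,b) via R0 from edge(g,b)
round 1: derive reach(i,c) via R0 from edge(i,c)
round 1: derive reach(i,g) via R0 from edge(i,g)
round 1: derive reach(j,c) via R0 from edge(j,c)
round 2: derive reach(a,i) via R1 from reach(a,g), link(g,i)
round 2: derive reach(e,a) via R1 from reach(e,h), link(h,a)
round 2: derive reach(g,c) via R1 from reach(g,b), link(b,c)
round 2: derive reach(g,g) via R1 from reach(g,b), link(b,g)
round 2: derive reach(g,h) via R1 from reach(g,b), link(b,h)
round 2: derive reach(i,e) via R1 from reach(i,c), link(c,e)
round 2: derive reach(i,i) via R1 from reach(i,g), link(g,i)
round 2: derive reach(j,e) via R1 from reach(j,c), link(c,e)
round 3: derive reach(a,a) via R1 from reach(a,i), link(i,a)
round 3: derive reach(a,h) via R1 from reach(a,i), link(i,h)
round 3: derive reach(e,b) via R1 from reach(e,a), link(a,b)
round 3: derive reach(e,g) via R1 from reach(e,a), link(a,g)
round 3: derive reach(g,a) via R1 from reach(g,h), link(h,a)
round 3: derive reach(g,e) via R1 from reach(g,c), link(c,e)
round 3: derive reach(g,i) via R1 from reach(g,g), link(g,i)
round 3: derive reach(i,a) via R1 from reach(i,i), link(i,a)
round 3: derive reach(i,h) via R1 from reach(i,i), link(i,h)
round 4: derive reach(a,b) via R1 from reach(a,a), link(a,b)
round 4: derive reach(e,c) via R1 from reach(e,b), link(b,c)
round 4: derive reach(e,i) via R1 from reach(e,g), link(g,i)
round 4: derive reach(i,b) via R1 from reach(i,a), link(a,b)
round 5: derive reach(a,c) via R1 from reach(a,b), link(b,c)
round 5: derive reach(e,e) via R1 from reach(e,c), link(c,e)
round 6: derive reach(a,e) via R1 from reach(a,c), link(c,e)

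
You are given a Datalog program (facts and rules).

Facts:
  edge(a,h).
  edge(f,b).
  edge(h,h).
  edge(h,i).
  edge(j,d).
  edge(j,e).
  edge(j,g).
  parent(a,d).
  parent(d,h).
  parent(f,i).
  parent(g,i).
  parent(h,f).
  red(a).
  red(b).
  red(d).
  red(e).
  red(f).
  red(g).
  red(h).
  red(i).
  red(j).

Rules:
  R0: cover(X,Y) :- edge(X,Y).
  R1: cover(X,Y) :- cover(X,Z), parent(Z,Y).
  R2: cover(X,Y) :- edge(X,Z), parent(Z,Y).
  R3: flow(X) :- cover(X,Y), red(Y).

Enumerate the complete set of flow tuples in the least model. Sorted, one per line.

round 1: derive cover(a,h) via R0 from edge(a,h)
round 1: derive cover(f,b) via R0 from edge(f,b)
round 1: derive cover(h,h) via R0 from edge(h,h)
round 1: derive cover(h,i) via R0 from edge(h,i)
round 1: derive cover(j,d) via R0 from edge(j,d)
round 1: derive cover(j,e) via R0 from edge(j,e)
round 1: derive cover(j,g) via R0 from edge(j,g)
round 1: derive cover(a,f) via R2 from edge(a,h), parent(h,f)
round 1: derive cover(h,f) via R2 from edge(h,h), parent(h,f)
round 1: derive cover(j,h) via R2 from edge(j,d), parent(d,h)
round 1: derive cover(j,i) via R2 from edge(j,g), parent(g,i)
round 2: derive cover(a,i) via R1 from cover(a,f), parent(f,i)
round 2: derive cover(j,f) via R1 from cover(j,h), parent(h,f)
round 2: derive flow(a) via R3 from cover(a,f), red(f)
round 2: derive flow(f) via R3 from cover(f,b), red(b)
round 2: derive flow(h) via R3 from cover(h,f), red(f)
round 2: derive flow(j) via R3 from cover(j,d), red(d)

flow(a)
flow(f)
flow(h)
flow(j)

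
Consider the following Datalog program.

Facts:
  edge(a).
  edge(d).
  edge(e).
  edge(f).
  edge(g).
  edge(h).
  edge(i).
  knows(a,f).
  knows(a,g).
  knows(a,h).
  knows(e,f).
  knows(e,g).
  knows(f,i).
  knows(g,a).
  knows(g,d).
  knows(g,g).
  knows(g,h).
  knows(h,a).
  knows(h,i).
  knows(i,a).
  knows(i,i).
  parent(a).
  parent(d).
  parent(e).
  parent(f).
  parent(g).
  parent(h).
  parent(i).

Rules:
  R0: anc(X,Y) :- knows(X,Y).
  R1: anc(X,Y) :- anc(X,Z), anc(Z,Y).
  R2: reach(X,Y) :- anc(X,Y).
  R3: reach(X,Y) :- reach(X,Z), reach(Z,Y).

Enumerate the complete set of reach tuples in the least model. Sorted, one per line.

reach(a,a)
reach(a,d)
reach(a,f)
reach(a,g)
reach(a,h)
reach(a,i)
reach(e,a)
reach(e,d)
reach(e,f)
reach(e,g)
reach(e,h)
reach(e,i)
reach(f,a)
reach(f,d)
reach(f,f)
reach(f,g)
reach(f,h)
reach(f,i)
reach(g,a)
reach(g,d)
reach(g,f)
reach(g,g)
reach(g,h)
reach(g,i)
reach(h,a)
reach(h,d)
reach(h,f)
reach(h,g)
reach(h,h)
reach(h,i)
reach(i,a)
reach(i,d)
reach(i,f)
reach(i,g)
reach(i,h)
reach(i,i)

round 1: derive anc(a,f) via R0 from knows(a,f)
round 1: derive anc(a,g) via R0 from knows(a,g)
round 1: derive anc(a,h) via R0 from knows(a,h)
round 1: derive anc(e,f) via R0 from knows(e,f)
round 1: derive anc(e,g) via R0 from knows(e,g)
round 1: derive anc(f,i) via R0 from knows(f,i)
round 1: derive anc(g,a) via R0 from knows(g,a)
round 1: derive anc(g,d) via R0 from knows(g,d)
round 1: derive anc(g,g) via R0 from knows(g,g)
round 1: derive anc(g,h) via R0 from knows(g,h)
round 1: derive anc(h,a) via R0 from knows(h,a)
round 1: derive anc(h,i) via R0 from knows(h,i)
round 1: derive anc(i,a) via R0 from knows(i,a)
round 1: derive anc(i,i) via R0 from knows(i,i)
round 2: derive anc(a,a) via R1 from anc(a,g), anc(g,a)
round 2: derive anc(a,d) via R1 from anc(a,g), anc(g,d)
round 2: derive anc(a,i) via R1 from anc(a,f), anc(f,i)
round 2: derive anc(e,a) via R1 from anc(e,g), anc(g,a)
round 2: derive anc(e,d) via R1 from anc(e,g), anc(g,d)
round 2: derive anc(e,h) via R1 from anc(e,g), anc(g,h)
round 2: derive anc(e,i) via R1 from anc(e,f), anc(f,i)
round 2: derive anc(f,a) via R1 from anc(f,i), anc(i,a)
round 2: derive anc(g,f) via R1 from anc(g,a), anc(a,f)
round 2: derive anc(g,i) via R1 from anc(g,h), anc(h,i)
round 2: derive anc(h,f) via R1 from anc(h,a), anc(a,f)
round 2: derive anc(h,g) via R1 from anc(h,a), anc(a,g)
round 2: derive anc(h,h) via R1 from anc(h,a), anc(a,h)
round 2: derive anc(i,f) via R1 from anc(i,a), anc(a,f)
round 2: derive anc(i,g) via R1 from anc(i,a), anc(a,g)
round 2: derive anc(i,h) via R1 from anc(i,a), anc(a,h)
round 2: derive reach(a,f) via R2 from anc(a,f)
round 2: derive reach(a,g) via R2 from anc(a,g)
round 2: derive reach(a,h) via R2 from anc(a,h)
round 2: derive reach(e,f) via R2 from anc(e,f)
round 2: derive reach(e,g) via R2 from anc(e,g)
round 2: derive reach(f,i) via R2 from anc(f,i)
round 2: derive reach(g,a) via R2 from anc(g,a)
round 2: derive reach(g,d) via R2 from anc(g,d)
round 2: derive reach(g,g) via R2 from anc(g,g)
round 2: derive reach(g,h) via R2 from anc(g,h)
round 2: derive reach(h,a) via R2 from anc(h,a)
round 2: derive reach(h,i) via R2 from anc(h,i)
round 2: derive reach(i,a) via R2 from anc(i,a)
round 2: derive reach(i,i) via R2 from anc(i,i)
round 3: derive anc(f,d) via R1 from anc(f,a), anc(a,d)
round 3: derive anc(f,f) via R1 from anc(f,a), anc(a,f)
round 3: derive anc(f,g) via R1 from anc(f,a), anc(a,g)
round 3: derive anc(f,h) via R1 from anc(f,a), anc(a,h)
round 3: derive anc(h,d) via R1 from anc(h,a), anc(a,d)
round 3: derive anc(i,d) via R1 from anc(i,a), anc(a,d)
round 3: derive reach(a,a) via R2 from anc(a,a)
round 3: derive reach(a,d) via R2 from anc(a,d)
round 3: derive reach(a,i) via R2 from anc(a,i)
round 3: derive reach(e,a) via R2 from anc(e,a)
round 3: derive reach(e,d) via R2 from anc(e,d)
round 3: derive reach(e,h) via R2 from anc(e,h)
round 3: derive reach(e,i) via R2 from anc(e,i)
round 3: derive reach(f,a) via R2 from anc(f,a)
round 3: derive reach(g,f) via R2 from anc(g,f)
round 3: derive reach(g,i) via R2 from anc(g,i)
round 3: derive reach(h,f) via R2 from anc(h,f)
round 3: derive reach(h,g) via R2 from anc(h,g)
round 3: derive reach(h,h) via R2 from anc(h,h)
round 3: derive reach(i,f) via R2 from anc(i,f)
round 3: derive reach(i,g) via R2 from anc(i,g)
round 3: derive reach(i,h) via R2 from anc(i,h)
round 4: derive reach(f,d) via R2 from anc(f,d)
round 4: derive reach(f,f) via R2 from anc(f,f)
round 4: derive reach(f,g) via R2 from anc(f,g)
round 4: derive reach(f,h) via R2 from anc(f,h)
round 4: derive reach(h,d) via R2 from anc(h,d)
round 4: derive reach(i,d) via R2 from anc(i,d)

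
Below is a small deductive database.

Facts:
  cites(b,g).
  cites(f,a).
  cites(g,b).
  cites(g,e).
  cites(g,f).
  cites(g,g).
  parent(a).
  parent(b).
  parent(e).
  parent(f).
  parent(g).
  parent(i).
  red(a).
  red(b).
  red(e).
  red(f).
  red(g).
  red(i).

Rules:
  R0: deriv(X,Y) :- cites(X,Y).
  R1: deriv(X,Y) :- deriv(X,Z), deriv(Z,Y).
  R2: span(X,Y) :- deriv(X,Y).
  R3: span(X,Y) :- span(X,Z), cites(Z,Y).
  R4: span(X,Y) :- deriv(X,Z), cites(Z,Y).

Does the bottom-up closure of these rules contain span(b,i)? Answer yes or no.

no

round 1: derive deriv(b,g) via R0 from cites(b,g)
round 1: derive deriv(f,a) via R0 from cites(f,a)
round 1: derive deriv(g,b) via R0 from cites(g,b)
round 1: derive deriv(g,e) via R0 from cites(g,e)
round 1: derive deriv(g,f) via R0 from cites(g,f)
round 1: derive deriv(g,g) via R0 from cites(g,g)
round 2: derive deriv(b,b) via R1 from deriv(b,g), deriv(g,b)
round 2: derive deriv(b,e) via R1 from deriv(b,g), deriv(g,e)
round 2: derive deriv(b,f) via R1 from deriv(b,g), deriv(g,f)
round 2: derive deriv(g,a) via R1 from deriv(g,f), deriv(f,a)
round 2: derive span(b,g) via R2 from deriv(b,g)
round 2: derive span(f,a) via R2 from deriv(f,a)
round 2: derive span(g,b) via R2 from deriv(g,b)
round 2: derive span(g,e) via R2 from deriv(g,e)
round 2: derive span(g,f) via R2 from deriv(g,f)
round 2: derive span(g,g) via R2 from deriv(g,g)
round 2: derive span(b,b) via R4 from deriv(b,g), cites(g,b)
round 2: derive span(b,e) via R4 from deriv(b,g), cites(g,e)
round 2: derive span(b,f) via R4 from deriv(b,g), cites(g,f)
round 2: derive span(g,a) via R4 from deriv(g,f), cites(f,a)
round 3: derive deriv(b,a) via R1 from deriv(b,f), deriv(f,a)
round 3: derive span(b,a) via R3 from span(b,f), cites(f,a)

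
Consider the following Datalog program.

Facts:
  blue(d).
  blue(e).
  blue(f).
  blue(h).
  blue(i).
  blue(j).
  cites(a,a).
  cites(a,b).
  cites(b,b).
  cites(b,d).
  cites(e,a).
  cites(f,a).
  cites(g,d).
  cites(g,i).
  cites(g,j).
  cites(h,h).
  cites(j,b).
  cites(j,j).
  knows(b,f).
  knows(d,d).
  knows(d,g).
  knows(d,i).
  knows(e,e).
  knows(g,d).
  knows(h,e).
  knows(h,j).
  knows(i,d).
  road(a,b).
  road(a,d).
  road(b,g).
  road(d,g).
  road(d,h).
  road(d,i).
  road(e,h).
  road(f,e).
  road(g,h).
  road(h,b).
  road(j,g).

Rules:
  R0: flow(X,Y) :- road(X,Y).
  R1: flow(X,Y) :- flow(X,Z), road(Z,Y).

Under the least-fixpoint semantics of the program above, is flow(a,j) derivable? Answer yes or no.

no

round 1: derive flow(a,b) via R0 from road(a,b)
round 1: derive flow(a,d) via R0 from road(a,d)
round 1: derive flow(b,g) via R0 from road(b,g)
round 1: derive flow(d,g) via R0 from road(d,g)
round 1: derive flow(d,h) via R0 from road(d,h)
round 1: derive flow(d,i) via R0 from road(d,i)
round 1: derive flow(e,h) via R0 from road(e,h)
round 1: derive flow(f,e) via R0 from road(f,e)
round 1: derive flow(g,h) via R0 from road(g,h)
round 1: derive flow(h,b) via R0 from road(h,b)
round 1: derive flow(j,g) via R0 from road(j,g)
round 2: derive flow(a,g) via R1 from flow(a,b), road(b,g)
round 2: derive flow(a,h) via R1 from flow(a,d), road(d,h)
round 2: derive flow(a,i) via R1 from flow(a,d), road(d,i)
round 2: derive flow(b,h) via R1 from flow(b,g), road(g,h)
round 2: derive flow(d,b) via R1 from flow(d,h), road(h,b)
round 2: derive flow(e,b) via R1 from flow(e,h), road(h,b)
round 2: derive flow(f,h) via R1 from flow(f,e), road(e,h)
round 2: derive flow(g,b) via R1 from flow(g,h), road(h,b)
round 2: derive flow(h,g) via R1 from flow(h,b), road(b,g)
round 2: derive flow(j,h) via R1 from flow(j,g), road(g,h)
round 3: derive flow(b,b) via R1 from flow(b,h), road(h,b)
round 3: derive flow(e,g) via R1 from flow(e,b), road(b,g)
round 3: derive flow(f,b) via R1 from flow(f,h), road(h,b)
round 3: derive flow(g,g) via R1 from flow(g,b), road(b,g)
round 3: derive flow(h,h) via R1 from flow(h,g), road(g,h)
round 3: derive flow(j,b) via R1 from flow(j,h), road(h,b)
round 4: derive flow(f,g) via R1 from flow(f,b), road(b,g)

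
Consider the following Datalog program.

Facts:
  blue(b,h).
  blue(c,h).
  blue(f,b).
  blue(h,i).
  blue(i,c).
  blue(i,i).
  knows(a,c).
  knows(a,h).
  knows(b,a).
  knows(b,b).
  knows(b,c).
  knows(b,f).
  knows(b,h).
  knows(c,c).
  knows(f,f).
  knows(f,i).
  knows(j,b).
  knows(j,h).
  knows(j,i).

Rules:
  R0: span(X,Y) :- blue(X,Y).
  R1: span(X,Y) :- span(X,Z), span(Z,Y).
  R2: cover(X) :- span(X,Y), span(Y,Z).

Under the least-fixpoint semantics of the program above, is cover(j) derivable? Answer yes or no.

no

round 1: derive span(b,h) via R0 from blue(b,h)
round 1: derive span(c,h) via R0 from blue(c,h)
round 1: derive span(f,b) via R0 from blue(f,b)
round 1: derive span(h,i) via R0 from blue(h,i)
round 1: derive span(i,c) via R0 from blue(i,c)
round 1: derive span(i,i) via R0 from blue(i,i)
round 2: derive span(b,i) via R1 from span(b,h), span(h,i)
round 2: derive span(c,i) via R1 from span(c,h), span(h,i)
round 2: derive span(f,h) via R1 from span(f,b), span(b,h)
round 2: derive span(h,c) via R1 from span(h,i), span(i,c)
round 2: derive span(i,h) via R1 from span(i,c), span(c,h)
round 2: derive cover(b) via R2 from span(b,h), span(h,i)
round 2: derive cover(c) via R2 from span(c,h), span(h,i)
round 2: derive cover(f) via R2 from span(f,b), span(b,h)
round 2: derive cover(h) via R2 from span(h,i), span(i,c)
round 2: derive cover(i) via R2 from span(i,c), span(c,h)
round 3: derive span(b,c) via R1 from span(b,h), span(h,c)
round 3: derive span(c,c) via R1 from span(c,h), span(h,c)
round 3: derive span(f,c) via R1 from span(f,h), span(h,c)
round 3: derive span(f,i) via R1 from span(f,b), span(b,i)
round 3: derive span(h,h) via R1 from span(h,c), span(c,h)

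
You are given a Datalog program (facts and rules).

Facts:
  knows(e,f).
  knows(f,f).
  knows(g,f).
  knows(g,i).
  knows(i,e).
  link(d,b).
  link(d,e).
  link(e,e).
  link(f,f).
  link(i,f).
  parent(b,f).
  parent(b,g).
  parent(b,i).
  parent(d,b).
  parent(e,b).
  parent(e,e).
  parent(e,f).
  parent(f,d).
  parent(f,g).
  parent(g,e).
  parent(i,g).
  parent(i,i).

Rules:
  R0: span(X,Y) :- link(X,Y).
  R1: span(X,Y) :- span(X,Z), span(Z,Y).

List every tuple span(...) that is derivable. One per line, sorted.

span(d,b)
span(d,e)
span(e,e)
span(f,f)
span(i,f)

round 1: derive span(d,b) via R0 from link(d,b)
round 1: derive span(d,e) via R0 from link(d,e)
round 1: derive span(e,e) via R0 from link(e,e)
round 1: derive span(f,f) via R0 from link(f,f)
round 1: derive span(i,f) via R0 from link(i,f)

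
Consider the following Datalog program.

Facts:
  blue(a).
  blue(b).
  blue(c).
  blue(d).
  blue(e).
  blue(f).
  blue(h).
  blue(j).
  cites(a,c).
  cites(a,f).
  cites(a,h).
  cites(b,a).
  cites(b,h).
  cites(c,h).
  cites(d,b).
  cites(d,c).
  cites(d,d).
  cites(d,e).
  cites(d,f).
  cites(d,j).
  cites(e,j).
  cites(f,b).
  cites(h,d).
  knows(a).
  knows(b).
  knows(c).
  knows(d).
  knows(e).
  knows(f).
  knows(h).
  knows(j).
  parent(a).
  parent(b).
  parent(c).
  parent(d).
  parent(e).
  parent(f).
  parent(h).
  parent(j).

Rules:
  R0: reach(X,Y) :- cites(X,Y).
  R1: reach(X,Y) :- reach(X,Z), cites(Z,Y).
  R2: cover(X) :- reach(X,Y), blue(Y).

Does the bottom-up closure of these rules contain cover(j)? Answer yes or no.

no

round 1: derive reach(a,c) via R0 from cites(a,c)
round 1: derive reach(a,f) via R0 from cites(a,f)
round 1: derive reach(a,h) via R0 from cites(a,h)
round 1: derive reach(b,a) via R0 from cites(b,a)
round 1: derive reach(b,h) via R0 from cites(b,h)
round 1: derive reach(c,h) via R0 from cites(c,h)
round 1: derive reach(d,b) via R0 from cites(d,b)
round 1: derive reach(d,c) via R0 from cites(d,c)
round 1: derive reach(d,d) via R0 from cites(d,d)
round 1: derive reach(d,e) via R0 from cites(d,e)
round 1: derive reach(d,f) via R0 from cites(d,f)
round 1: derive reach(d,j) via R0 from cites(d,j)
round 1: derive reach(e,j) via R0 from cites(e,j)
round 1: derive reach(f,b) via R0 from cites(f,b)
round 1: derive reach(h,d) via R0 from cites(h,d)
round 2: derive reach(a,b) via R1 from reach(a,f), cites(f,b)
round 2: derive reach(a,d) via R1 from reach(a,h), cites(h,d)
round 2: derive reach(b,c) via R1 from reach(b,a), cites(a,c)
round 2: derive reach(b,d) via R1 from reach(b,h), cites(h,d)
round 2: derive reach(b,f) via R1 from reach(b,a), cites(a,f)
round 2: derive reach(c,d) via R1 from reach(c,h), cites(h,d)
round 2: derive reach(d,a) via R1 from reach(d,b), cites(b,a)
round 2: derive reach(d,h) via R1 from reach(d,b), cites(b,h)
round 2: derive reach(f,a) via R1 from reach(f,b), cites(b,a)
round 2: derive reach(f,h) via R1 from reach(f,b), cites(b,h)
round 2: derive reach(h,b) via R1 from reach(h,d), cites(d,b)
round 2: derive reach(h,c) via R1 from reach(h,d), cites(d,c)
round 2: derive reach(h,e) via R1 from reach(h,d), cites(d,e)
round 2: derive reach(h,f) via R1 from reach(h,d), cites(d,f)
round 2: derive reach(h,j) via R1 from reach(h,d), cites(d,j)
round 2: derive cover(a) via R2 from reach(a,c), blue(c)
round 2: derive cover(b) via R2 from reach(b,a), blue(a)
round 2: derive cover(c) via R2 from reach(c,h), blue(h)
round 2: derive cover(d) via R2 from reach(d,b), blue(b)
round 2: derive cover(e) via R2 from reach(e,j), blue(j)
round 2: derive cover(f) via R2 from reach(f,b), blue(b)
round 2: derive cover(h) via R2 from reach(h,d), blue(d)
round 3: derive reach(a,a) via R1 from reach(a,b), cites(b,a)
round 3: derive reach(a,e) via R1 from reach(a,d), cites(d,e)
round 3: derive reach(a,j) via R1 from reach(a,d), cites(d,j)
round 3: derive reach(b,b) via R1 from reach(b,d), cites(d,b)
round 3: derive reach(b,e) via R1 from reach(b,d), cites(d,e)
round 3: derive reach(b,j) via R1 from reach(b,d), cites(d,j)
round 3: derive reach(c,b) via R1 from reach(c,d), cites(d,b)
round 3: derive reach(c,c) via R1 from reach(c,d), cites(d,c)
round 3: derive reach(c,e) via R1 from reach(c,d), cites(d,e)
round 3: derive reach(c,f) via R1 from reach(c,d), cites(d,f)
round 3: derive reach(c,j) via R1 from reach(c,d), cites(d,j)
round 3: derive reach(f,c) via R1 from reach(f,a), cites(a,c)
round 3: derive reach(f,d) via R1 from reach(f,h), cites(h,d)
round 3: derive reach(f,f) via R1 from reach(f,a), cites(a,f)
round 3: derive reach(h,a) via R1 from reach(h,b), cites(b,a)
round 3: derive reach(h,h) via R1 from reach(h,b), cites(b,h)
round 4: derive reach(c,a) via R1 from reach(c,b), cites(b,a)
round 4: derive reach(f,e) via R1 from reach(f,d), cites(d,e)
round 4: derive reach(f,j) via R1 from reach(f,d), cites(d,j)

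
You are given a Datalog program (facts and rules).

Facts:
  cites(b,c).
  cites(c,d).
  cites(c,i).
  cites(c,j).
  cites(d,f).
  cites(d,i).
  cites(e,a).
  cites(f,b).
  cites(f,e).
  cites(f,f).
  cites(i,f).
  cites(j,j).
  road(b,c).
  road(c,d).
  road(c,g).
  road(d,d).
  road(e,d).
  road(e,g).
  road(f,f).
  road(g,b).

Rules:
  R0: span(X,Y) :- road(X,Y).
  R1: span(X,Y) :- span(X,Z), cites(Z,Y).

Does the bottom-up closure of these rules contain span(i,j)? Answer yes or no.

no

round 1: derive span(b,c) via R0 from road(b,c)
round 1: derive span(c,d) via R0 from road(c,d)
round 1: derive span(c,g) via R0 from road(c,g)
round 1: derive span(d,d) via R0 from road(d,d)
round 1: derive span(e,d) via R0 from road(e,d)
round 1: derive span(e,g) via R0 from road(e,g)
round 1: derive span(f,f) via R0 from road(f,f)
round 1: derive span(g,b) via R0 from road(g,b)
round 2: derive span(b,d) via R1 from span(b,c), cites(c,d)
round 2: derive span(b,i) via R1 from span(b,c), cites(c,i)
round 2: derive span(b,j) via R1 from span(b,c), cites(c,j)
round 2: derive span(c,f) via R1 from span(c,d), cites(d,f)
round 2: derive span(c,i) via R1 from span(c,d), cites(d,i)
round 2: derive span(d,f) via R1 from span(d,d), cites(d,f)
round 2: derive span(d,i) via R1 from span(d,d), cites(d,i)
round 2: derive span(e,f) via R1 from span(e,d), cites(d,f)
round 2: derive span(e,i) via R1 from span(e,d), cites(d,i)
round 2: derive span(f,b) via R1 from span(f,f), cites(f,b)
round 2: derive span(f,e) via R1 from span(f,f), cites(f,e)
round 2: derive span(g,c) via R1 from span(g,b), cites(b,c)
round 3: derive span(b,f) via R1 from span(b,d), cites(d,f)
round 3: derive span(c,b) via R1 from span(c,f), cites(f,b)
round 3: derive span(c,e) via R1 from span(c,f), cites(f,e)
round 3: derive span(d,b) via R1 from span(d,f), cites(f,b)
round 3: derive span(d,e) via R1 from span(d,f), cites(f,e)
round 3: derive span(e,b) via R1 from span(e,f), cites(f,b)
round 3: derive span(e,e) via R1 from span(e,f), cites(f,e)
round 3: derive span(f,a) via R1 from span(f,e), cites(e,a)
round 3: derive span(f,c) via R1 from span(f,b), cites(b,c)
round 3: derive span(g,d) via R1 from span(g,c), cites(c,d)
round 3: derive span(g,i) via R1 from span(g,c), cites(c,i)
round 3: derive span(g,j) via R1 from span(g,c), cites(c,j)
round 4: derive span(b,b) via R1 from span(b,f), cites(f,b)
round 4: derive span(b,e) via R1 from span(b,f), cites(f,e)
round 4: derive span(c,a) via R1 from span(c,e), cites(e,a)
round 4: derive span(c,c) via R1 from span(c,b), cites(b,c)
round 4: derive span(d,a) via R1 from span(d,e), cites(e,a)
round 4: derive span(d,c) via R1 from span(d,b), cites(b,c)
round 4: derive span(e,a) via R1 from span(e,e), cites(e,a)
round 4: derive span(e,c) via R1 from span(e,b), cites(b,c)
round 4: derive span(f,d) via R1 from span(f,c), cites(c,d)
round 4: derive span(f,i) via R1 from span(f,c), cites(c,i)
round 4: derive span(f,j) via R1 from span(f,c), cites(c,j)
round 4: derive span(g,f) via R1 from span(g,d), cites(d,f)
round 5: derive span(b,a) via R1 from span(b,e), cites(e,a)
round 5: derive span(c,j) via R1 from span(c,c), cites(c,j)
round 5: derive span(d,j) via R1 from span(d,c), cites(c,j)
round 5: derive span(e,j) via R1 from span(e,c), cites(c,j)
round 5: derive span(g,e) via R1 from span(g,f), cites(f,e)
round 6: derive span(g,a) via R1 from span(g,e), cites(e,a)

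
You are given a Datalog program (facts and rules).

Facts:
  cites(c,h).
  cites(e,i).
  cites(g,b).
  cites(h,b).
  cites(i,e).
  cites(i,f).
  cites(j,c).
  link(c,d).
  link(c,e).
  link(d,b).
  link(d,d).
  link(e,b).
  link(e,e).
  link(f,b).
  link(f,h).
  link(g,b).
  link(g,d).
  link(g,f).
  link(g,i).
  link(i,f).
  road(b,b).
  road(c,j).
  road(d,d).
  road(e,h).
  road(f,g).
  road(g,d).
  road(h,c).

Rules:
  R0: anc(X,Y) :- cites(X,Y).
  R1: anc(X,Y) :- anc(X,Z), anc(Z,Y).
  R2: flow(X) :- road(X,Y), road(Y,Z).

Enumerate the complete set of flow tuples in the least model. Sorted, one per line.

round 1: derive flow(b) via R2 from road(b,b), road(b,b)
round 1: derive flow(d) via R2 from road(d,d), road(d,d)
round 1: derive flow(e) via R2 from road(e,h), road(h,c)
round 1: derive flow(f) via R2 from road(f,g), road(g,d)
round 1: derive flow(g) via R2 from road(g,d), road(d,d)
round 1: derive flow(h) via R2 from road(h,c), road(c,j)

flow(b)
flow(d)
flow(e)
flow(f)
flow(g)
flow(h)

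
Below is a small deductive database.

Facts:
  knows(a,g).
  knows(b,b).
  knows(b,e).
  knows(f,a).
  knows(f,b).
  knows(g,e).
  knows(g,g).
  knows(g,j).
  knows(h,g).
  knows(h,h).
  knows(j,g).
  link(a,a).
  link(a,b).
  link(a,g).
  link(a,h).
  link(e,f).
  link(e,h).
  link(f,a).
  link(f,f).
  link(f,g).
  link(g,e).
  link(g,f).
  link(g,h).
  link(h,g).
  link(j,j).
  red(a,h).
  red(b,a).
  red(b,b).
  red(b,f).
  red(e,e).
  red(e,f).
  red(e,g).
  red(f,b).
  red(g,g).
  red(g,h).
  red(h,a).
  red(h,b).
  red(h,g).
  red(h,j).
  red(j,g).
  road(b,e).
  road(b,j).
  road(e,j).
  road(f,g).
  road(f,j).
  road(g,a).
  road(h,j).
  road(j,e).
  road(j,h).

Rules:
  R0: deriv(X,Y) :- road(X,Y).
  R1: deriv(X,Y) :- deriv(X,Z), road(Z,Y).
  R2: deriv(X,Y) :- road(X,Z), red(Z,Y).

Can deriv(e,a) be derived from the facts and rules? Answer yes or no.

round 1: derive deriv(b,e) via R0 from road(b,e)
round 1: derive deriv(b,j) via R0 from road(b,j)
round 1: derive deriv(e,j) via R0 from road(e,j)
round 1: derive deriv(f,g) via R0 from road(f,g)
round 1: derive deriv(f,j) via R0 from road(f,j)
round 1: derive deriv(g,a) via R0 from road(g,a)
round 1: derive deriv(h,j) via R0 from road(h,j)
round 1: derive deriv(j,e) via R0 from road(j,e)
round 1: derive deriv(j,h) via R0 from road(j,h)
round 1: derive deriv(b,f) via R2 from road(b,e), red(e,f)
round 1: derive deriv(b,g) via R2 from road(b,e), red(e,g)
round 1: derive deriv(e,g) via R2 from road(e,j), red(j,g)
round 1: derive deriv(f,h) via R2 from road(f,g), red(g,h)
round 1: derive deriv(g,h) via R2 from road(g,a), red(a,h)
round 1: derive deriv(h,g) via R2 from road(h,j), red(j,g)
round 1: derive deriv(j,a) via R2 from road(j,h), red(h,a)
round 1: derive deriv(j,b) via R2 from road(j,h), red(h,b)
round 1: derive deriv(j,f) via R2 from road(j,e), red(e,f)
round 1: derive deriv(j,g) via R2 from road(j,e), red(e,g)
round 1: derive deriv(j,j) via R2 from road(j,h), red(h,j)
round 2: derive deriv(b,a) via R1 from deriv(b,g), road(g,a)
round 2: derive deriv(b,h) via R1 from deriv(b,j), road(j,h)
round 2: derive deriv(e,a) via R1 from deriv(e,g), road(g,a)
round 2: derive deriv(e,e) via R1 from deriv(e,j), road(j,e)
round 2: derive deriv(e,h) via R1 from deriv(e,j), road(j,h)
round 2: derive deriv(f,a) via R1 from deriv(f,g), road(g,a)
round 2: derive deriv(f,e) via R1 from deriv(f,j), road(j,e)
round 2: derive deriv(g,j) via R1 from deriv(g,h), road(h,j)
round 2: derive deriv(h,a) via R1 from deriv(h,g), road(g,a)
round 2: derive deriv(h,e) via R1 from deriv(h,j), road(j,e)
round 2: derive deriv(h,h) via R1 from deriv(h,j), road(j,h)
round 3: derive deriv(g,e) via R1 from deriv(g,j), road(j,e)

yes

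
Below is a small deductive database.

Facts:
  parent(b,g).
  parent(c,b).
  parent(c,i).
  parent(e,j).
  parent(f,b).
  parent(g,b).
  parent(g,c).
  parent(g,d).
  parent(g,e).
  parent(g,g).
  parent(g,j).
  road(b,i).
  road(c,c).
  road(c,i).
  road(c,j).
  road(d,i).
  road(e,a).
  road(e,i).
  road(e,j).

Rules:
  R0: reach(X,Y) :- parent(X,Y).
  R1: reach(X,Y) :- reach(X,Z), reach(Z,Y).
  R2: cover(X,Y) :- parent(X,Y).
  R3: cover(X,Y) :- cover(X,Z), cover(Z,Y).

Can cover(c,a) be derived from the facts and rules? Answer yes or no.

round 1: derive cover(b,g) via R2 from parent(b,g)
round 1: derive cover(c,b) via R2 from parent(c,b)
round 1: derive cover(c,i) via R2 from parent(c,i)
round 1: derive cover(e,j) via R2 from parent(e,j)
round 1: derive cover(f,b) via R2 from parent(f,b)
round 1: derive cover(g,b) via R2 from parent(g,b)
round 1: derive cover(g,c) via R2 from parent(g,c)
round 1: derive cover(g,d) via R2 from parent(g,d)
round 1: derive cover(g,e) via R2 from parent(g,e)
round 1: derive cover(g,g) via R2 from parent(g,g)
round 1: derive cover(g,j) via R2 from parent(g,j)
round 2: derive cover(b,b) via R3 from cover(b,g), cover(g,b)
round 2: derive cover(b,c) via R3 from cover(b,g), cover(g,c)
round 2: derive cover(b,d) via R3 from cover(b,g), cover(g,d)
round 2: derive cover(b,e) via R3 from cover(b,g), cover(g,e)
round 2: derive cover(b,j) via R3 from cover(b,g), cover(g,j)
round 2: derive cover(c,g) via R3 from cover(c,b), cover(b,g)
round 2: derive cover(f,g) via R3 from cover(f,b), cover(b,g)
round 2: derive cover(g,i) via R3 from cover(g,c), cover(c,i)
round 3: derive cover(b,i) via R3 from cover(b,c), cover(c,i)
round 3: derive cover(c,c) via R3 from cover(c,b), cover(b,c)
round 3: derive cover(c,d) via R3 from cover(c,b), cover(b,d)
round 3: derive cover(c,e) via R3 from cover(c,b), cover(b,e)
round 3: derive cover(c,j) via R3 from cover(c,b), cover(b,j)
round 3: derive cover(f,c) via R3 from cover(f,b), cover(b,c)
round 3: derive cover(f,d) via R3 from cover(f,b), cover(b,d)
round 3: derive cover(f,e) via R3 from cover(f,b), cover(b,e)
round 3: derive cover(f,i) via R3 from cover(f,g), cover(g,i)
round 3: derive cover(f,j) via R3 from cover(f,b), cover(b,j)

no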